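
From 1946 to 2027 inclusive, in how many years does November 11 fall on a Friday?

Track November 11's weekday year by year (advancing +1, or +2 across a Feb 29):
  1946: Mon  1947: Tue (+1)  1948: Thu (+2)  1949: Fri (+1) ✓  1950: Sat (+1)
  1951: Sun (+1)  1952: Tue (+2)  1953: Wed (+1)  1954: Thu (+1)  1955: Fri (+1) ✓
  1956: Sun (+2)  1957: Mon (+1)  1958: Tue (+1)  1959: Wed (+1)  … (54 more years) …
  2014: Tue (+1)  2015: Wed (+1)  2016: Fri (+2) ✓  2017: Sat (+1)  2018: Sun (+1)
  2019: Mon (+1)  2020: Wed (+2)  2021: Thu (+1)  2022: Fri (+1) ✓  2023: Sat (+1)
  2024: Mon (+2)  2025: Tue (+1)  2026: Wed (+1)  2027: Thu (+1)
Friday years: 1949, 1955, 1960, 1966, 1977, 1983, 1988, 1994, 2005, 2011, 2016, 2022 — 12 in total.

12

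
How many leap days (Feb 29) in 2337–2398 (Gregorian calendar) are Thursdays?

3

Leap years in 2337–2398: 15 of them.
Feb 29 weekday advances by 5 (mod 7) from one leap year to the next four years later (or differs when a century non-leap intervenes).
Leap-day weekdays: 2340:Thu✓ 2344:Tue 2348:Sun 2352:Fri 2356:Wed 2360:Mon 2364:Sat 2368:Thu✓ 2372:Tue 2376:Sun 2380:Fri 2384:Wed 2388:Mon 2392:Sat 2396:Thu✓
Thursday: 2340, 2368, 2396 → 3.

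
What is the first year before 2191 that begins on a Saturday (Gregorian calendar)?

Jan 1 advances by 2 weekdays after a leap year and by 1 after a common year.
2191: Jan 1 is Saturday.
2190: Friday
2189: Thursday
2188: Tuesday (leap)
2187: Monday
2186: Sunday
2185: Saturday
2185 begins on a Saturday

2185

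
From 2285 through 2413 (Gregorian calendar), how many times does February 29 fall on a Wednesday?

Leap years in 2285–2413: 31 of them.
Feb 29 weekday advances by 5 (mod 7) from one leap year to the next four years later (or differs when a century non-leap intervenes).
Leap-day weekdays: 2288:Wed✓ 2292:Mon 2296:Sat 2304:Mon 2308:Sat 2312:Thu 2316:Tue 2320:Sun 2324:Fri 2328:Wed✓ 2332:Mon 2336:Sat 2340:Thu …(5 more)… 2364:Sat 2368:Thu 2372:Tue 2376:Sun 2380:Fri 2384:Wed✓ 2388:Mon 2392:Sat 2396:Thu 2400:Tue 2404:Sun 2408:Fri 2412:Wed✓
Wednesday: 2288, 2328, 2356, 2384, 2412 → 5.

5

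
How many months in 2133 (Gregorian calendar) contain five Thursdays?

5

A month of length L has five Thursdays iff its first Thursday is on day ≤ L−28 (so day 1–3 in a 31-day month, 1–2 in a 30-day month, day 1 in a leap February).
Checking each month of 2133: Jan starts Thu (31d) ✓; Feb starts Sun (28d); Mar starts Sun (31d); Apr starts Wed (30d) ✓; May starts Fri (31d); Jun starts Mon (30d); Jul starts Wed (31d) ✓; Aug starts Sat (31d); Sep starts Tue (30d); Oct starts Thu (31d) ✓; Nov starts Sun (30d); Dec starts Tue (31d) ✓.
Five-Thursday months: January, April, July, October, December → 5.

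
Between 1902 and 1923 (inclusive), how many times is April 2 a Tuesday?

Track April 2's weekday year by year (advancing +1, or +2 across a Feb 29):
  1902: Wed  1903: Thu (+1)  1904: Sat (+2)  1905: Sun (+1)  1906: Mon (+1)
  1907: Tue (+1) ✓  1908: Thu (+2)  1909: Fri (+1)  1910: Sat (+1)  1911: Sun (+1)
  1912: Tue (+2) ✓  1913: Wed (+1)  1914: Thu (+1)  1915: Fri (+1)  1916: Sun (+2)
  1917: Mon (+1)  1918: Tue (+1) ✓  1919: Wed (+1)  1920: Fri (+2)  1921: Sat (+1)
  1922: Sun (+1)  1923: Mon (+1)
Tuesday years: 1907, 1912, 1918 — 3 in total.

3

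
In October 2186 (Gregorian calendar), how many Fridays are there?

4

October 2186 has 31 days and begins on Sunday.
The first Friday is October 6.
Fridays fall on 6, 13, 20, 27 — that's 4.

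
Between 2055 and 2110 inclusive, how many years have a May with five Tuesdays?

May has 31 days; it has five Tuesdays when Tuesday falls among the first (month-length − 28) days — i.e. when May 1 is one of Tuesday/Monday/Sunday.
May 1 by year: 2055:Sat 2056:Mon✓ 2057:Tue✓ 2058:Wed 2059:Thu 2060:Sat 2061:Sun✓ 2062:Mon✓ 2063:Tue✓ 2064:Thu 2065:Fri 2066:Sat 2067:Sun✓ 2068:Tue✓ 2069:Wed …(26 more)… 2096:Tue✓ 2097:Wed 2098:Thu 2099:Fri 2100:Sat 2101:Sun✓ 2102:Mon✓ 2103:Tue✓ 2104:Thu 2105:Fri 2106:Sat 2107:Sun✓ 2108:Tue✓ 2109:Wed 2110:Thu
Years with five Tuesdays: 2056, 2057, 2061, 2062, 2063, 2067, 2068, 2072, 2073, 2074, 2078, 2079, 2084, 2085, 2089, 2090, 2091, 2095, 2096, 2101, 2102, 2103, 2107, 2108 → 24.

24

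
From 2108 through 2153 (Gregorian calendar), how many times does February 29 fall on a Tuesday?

2

Leap years in 2108–2153: 12 of them.
Feb 29 weekday advances by 5 (mod 7) from one leap year to the next four years later (or differs when a century non-leap intervenes).
Leap-day weekdays: 2108:Wed 2112:Mon 2116:Sat 2120:Thu 2124:Tue✓ 2128:Sun 2132:Fri 2136:Wed 2140:Mon 2144:Sat 2148:Thu 2152:Tue✓
Tuesday: 2124, 2152 → 2.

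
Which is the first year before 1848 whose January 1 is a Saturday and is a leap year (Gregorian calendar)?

1820

Jan 1 advances by 2 weekdays after a leap year and by 1 after a common year.
1848: Jan 1 is Saturday (leap).
1847: Friday
1846: Thursday
1845: Wednesday
1844: Monday (leap)
1843: Sunday
1842: Saturday
1841: Friday
1840: Wednesday (leap)
1839: Tuesday
1838: Monday
1837: Sunday
1836: Friday (leap)
1835: Thursday
1834: Wednesday
1833: Tuesday
1832: Sunday (leap)
1831: Saturday
1830: Friday
1829: Thursday
1828: Tuesday (leap)
1827: Monday
1826: Sunday
1825: Saturday
1824: Thursday (leap)
1823: Wednesday
1822: Tuesday
1821: Monday
1820: Saturday (leap)
1820 begins on a Saturday and is a leap year.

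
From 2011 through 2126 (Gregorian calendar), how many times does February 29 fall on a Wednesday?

Leap years in 2011–2126: 28 of them.
Feb 29 weekday advances by 5 (mod 7) from one leap year to the next four years later (or differs when a century non-leap intervenes).
Leap-day weekdays: 2012:Wed✓ 2016:Mon 2020:Sat 2024:Thu 2028:Tue 2032:Sun 2036:Fri 2040:Wed✓ 2044:Mon 2048:Sat 2052:Thu 2056:Tue 2060:Sun 2064:Fri 2068:Wed✓ 2072:Mon 2076:Sat 2080:Thu 2084:Tue 2088:Sun 2092:Fri 2096:Wed✓ 2104:Fri 2108:Wed✓ 2112:Mon 2116:Sat 2120:Thu 2124:Tue
Wednesday: 2012, 2040, 2068, 2096, 2108 → 5.

5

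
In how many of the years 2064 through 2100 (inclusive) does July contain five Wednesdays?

July has 31 days; it has five Wednesdays when Wednesday falls among the first (month-length − 28) days — i.e. when July 1 is one of Wednesday/Tuesday/Monday.
July 1 by year: 2064:Tue✓ 2065:Wed✓ 2066:Thu 2067:Fri 2068:Sun 2069:Mon✓ 2070:Tue✓ 2071:Wed✓ 2072:Fri 2073:Sat 2074:Sun 2075:Mon✓ 2076:Wed✓ 2077:Thu 2078:Fri …(7 more)… 2086:Mon✓ 2087:Tue✓ 2088:Thu 2089:Fri 2090:Sat 2091:Sun 2092:Tue✓ 2093:Wed✓ 2094:Thu 2095:Fri 2096:Sun 2097:Mon✓ 2098:Tue✓ 2099:Wed✓ 2100:Thu
Years with five Wednesdays: 2064, 2065, 2069, 2070, 2071, 2075, 2076, 2080, 2081, 2082, 2086, 2087, 2092, 2093, 2097, 2098, 2099 → 17.

17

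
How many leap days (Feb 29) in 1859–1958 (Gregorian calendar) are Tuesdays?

3

Leap years in 1859–1958: 24 of them.
Feb 29 weekday advances by 5 (mod 7) from one leap year to the next four years later (or differs when a century non-leap intervenes).
Leap-day weekdays: 1860:Wed 1864:Mon 1868:Sat 1872:Thu 1876:Tue✓ 1880:Sun 1884:Fri 1888:Wed 1892:Mon 1896:Sat 1904:Mon 1908:Sat 1912:Thu 1916:Tue✓ 1920:Sun 1924:Fri 1928:Wed 1932:Mon 1936:Sat 1940:Thu 1944:Tue✓ 1948:Sun 1952:Fri 1956:Wed
Tuesday: 1876, 1916, 1944 → 3.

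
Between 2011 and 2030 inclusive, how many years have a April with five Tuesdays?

6

April has 30 days; it has five Tuesdays when Tuesday falls among the first (month-length − 28) days — i.e. when April 1 is one of Tuesday/Monday.
April 1 by year: 2011:Fri 2012:Sun 2013:Mon✓ 2014:Tue✓ 2015:Wed 2016:Fri 2017:Sat 2018:Sun 2019:Mon✓ 2020:Wed 2021:Thu 2022:Fri 2023:Sat 2024:Mon✓ 2025:Tue✓ 2026:Wed 2027:Thu 2028:Sat 2029:Sun 2030:Mon✓
Years with five Tuesdays: 2013, 2014, 2019, 2024, 2025, 2030 → 6.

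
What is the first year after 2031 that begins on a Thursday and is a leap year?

2032

Jan 1 advances by 2 weekdays after a leap year and by 1 after a common year.
2031: Jan 1 is Wednesday.
2032: Thursday (leap)
2032 begins on a Thursday and is a leap year.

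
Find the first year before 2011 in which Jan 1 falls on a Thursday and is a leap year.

Jan 1 advances by 2 weekdays after a leap year and by 1 after a common year.
2011: Jan 1 is Saturday.
2010: Friday
2009: Thursday
2008: Tuesday (leap)
2007: Monday
2006: Sunday
2005: Saturday
2004: Thursday (leap)
2004 begins on a Thursday and is a leap year.

2004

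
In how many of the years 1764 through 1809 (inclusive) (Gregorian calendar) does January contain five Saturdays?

19

January has 31 days; it has five Saturdays when Saturday falls among the first (month-length − 28) days — i.e. when January 1 is one of Saturday/Friday/Thursday.
January 1 by year: 1764:Sun 1765:Tue 1766:Wed 1767:Thu✓ 1768:Fri✓ 1769:Sun 1770:Mon 1771:Tue 1772:Wed 1773:Fri✓ 1774:Sat✓ 1775:Sun 1776:Mon 1777:Wed 1778:Thu✓ …(16 more)… 1795:Thu✓ 1796:Fri✓ 1797:Sun 1798:Mon 1799:Tue 1800:Wed 1801:Thu✓ 1802:Fri✓ 1803:Sat✓ 1804:Sun 1805:Tue 1806:Wed 1807:Thu✓ 1808:Fri✓ 1809:Sun
Years with five Saturdays: 1767, 1768, 1773, 1774, 1778, 1779, 1780, 1784, 1785, 1789, 1790, 1791, 1795, 1796, 1801, 1802, 1803, 1807, 1808 → 19.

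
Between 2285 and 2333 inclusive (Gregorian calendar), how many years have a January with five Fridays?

22

January has 31 days; it has five Fridays when Friday falls among the first (month-length − 28) days — i.e. when January 1 is one of Friday/Thursday/Wednesday.
January 1 by year: 2285:Thu✓ 2286:Fri✓ 2287:Sat 2288:Sun 2289:Tue 2290:Wed✓ 2291:Thu✓ 2292:Fri✓ 2293:Sun 2294:Mon 2295:Tue 2296:Wed✓ 2297:Fri✓ 2298:Sat 2299:Sun …(19 more)… 2319:Wed✓ 2320:Thu✓ 2321:Sat 2322:Sun 2323:Mon 2324:Tue 2325:Thu✓ 2326:Fri✓ 2327:Sat 2328:Sun 2329:Tue 2330:Wed✓ 2331:Thu✓ 2332:Fri✓ 2333:Sun
Years with five Fridays: 2285, 2286, 2290, 2291, 2292, 2296, 2297, 2302, 2303, 2304, 2308, 2309, 2313, 2314, 2315, 2319, 2320, 2325, 2326, 2330, 2331, 2332 → 22.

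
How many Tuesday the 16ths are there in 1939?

1

Check the 16th of each month of 1939: Jan 16: Mon, Feb 16: Thu, Mar 16: Thu, Apr 16: Sun, May 16: Tue, Jun 16: Fri, Jul 16: Sun, Aug 16: Wed, Sep 16: Sat, Oct 16: Mon, Nov 16: Thu, Dec 16: Sat.
Tuesday occurs in May — 1 month.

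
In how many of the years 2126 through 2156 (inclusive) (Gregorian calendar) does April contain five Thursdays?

9

April has 30 days; it has five Thursdays when Thursday falls among the first (month-length − 28) days — i.e. when April 1 is one of Thursday/Wednesday.
April 1 by year: 2126:Mon 2127:Tue 2128:Thu✓ 2129:Fri 2130:Sat 2131:Sun 2132:Tue 2133:Wed✓ 2134:Thu✓ 2135:Fri 2136:Sun 2137:Mon 2138:Tue 2139:Wed✓ 2140:Fri 2141:Sat 2142:Sun 2143:Mon 2144:Wed✓ 2145:Thu✓ 2146:Fri 2147:Sat 2148:Mon 2149:Tue 2150:Wed✓ 2151:Thu✓ 2152:Sat 2153:Sun 2154:Mon 2155:Tue 2156:Thu✓
Years with five Thursdays: 2128, 2133, 2134, 2139, 2144, 2145, 2150, 2151, 2156 → 9.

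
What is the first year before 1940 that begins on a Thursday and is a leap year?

1920

Jan 1 advances by 2 weekdays after a leap year and by 1 after a common year.
1940: Jan 1 is Monday (leap).
1939: Sunday
1938: Saturday
1937: Friday
1936: Wednesday (leap)
1935: Tuesday
1934: Monday
1933: Sunday
1932: Friday (leap)
1931: Thursday
1930: Wednesday
1929: Tuesday
1928: Sunday (leap)
1927: Saturday
1926: Friday
1925: Thursday
1924: Tuesday (leap)
1923: Monday
1922: Sunday
1921: Saturday
1920: Thursday (leap)
1920 begins on a Thursday and is a leap year.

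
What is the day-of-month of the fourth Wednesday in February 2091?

28

February 1, 2091 is a Thursday, so the first Wednesday is the 7th.
The fourth Wednesday is 7 + 21 = 28.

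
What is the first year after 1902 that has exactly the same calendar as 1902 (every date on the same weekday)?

1913

Two years share a calendar iff Jan 1 falls on the same weekday and both are leap or both are common. 1902: Jan 1 is Wednesday, common year.
1903: Jan 1 Thursday, common
1904: Jan 1 Friday, leap
1905: Jan 1 Sunday, common
1906: Jan 1 Monday, common
1907: Jan 1 Tuesday, common
1908: Jan 1 Wednesday, leap
1909: Jan 1 Friday, common
1910: Jan 1 Saturday, common
1911: Jan 1 Sunday, common
1912: Jan 1 Monday, leap
1913: Jan 1 Wednesday, common
1913 matches on both conditions.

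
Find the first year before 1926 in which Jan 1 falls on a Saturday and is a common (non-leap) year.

Jan 1 advances by 2 weekdays after a leap year and by 1 after a common year.
1926: Jan 1 is Friday.
1925: Thursday
1924: Tuesday (leap)
1923: Monday
1922: Sunday
1921: Saturday
1921 begins on a Saturday and is a common year.

1921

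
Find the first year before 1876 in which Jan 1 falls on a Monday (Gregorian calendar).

Jan 1 advances by 2 weekdays after a leap year and by 1 after a common year.
1876: Jan 1 is Saturday (leap).
1875: Friday
1874: Thursday
1873: Wednesday
1872: Monday (leap)
1872 begins on a Monday

1872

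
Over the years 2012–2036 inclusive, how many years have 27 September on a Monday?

3

Track 27 September's weekday year by year (advancing +1, or +2 across a Feb 29):
  2012: Thu  2013: Fri (+1)  2014: Sat (+1)  2015: Sun (+1)  2016: Tue (+2)
  2017: Wed (+1)  2018: Thu (+1)  2019: Fri (+1)  2020: Sun (+2)  2021: Mon (+1) ✓
  2022: Tue (+1)  2023: Wed (+1)  2024: Fri (+2)  2025: Sat (+1)  2026: Sun (+1)
  2027: Mon (+1) ✓  2028: Wed (+2)  2029: Thu (+1)  2030: Fri (+1)  2031: Sat (+1)
  2032: Mon (+2) ✓  2033: Tue (+1)  2034: Wed (+1)  2035: Thu (+1)  2036: Sat (+2)
Monday years: 2021, 2027, 2032 — 3 in total.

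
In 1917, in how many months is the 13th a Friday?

2

Check the 13th of each month of 1917: Jan 13: Sat, Feb 13: Tue, Mar 13: Tue, Apr 13: Fri, May 13: Sun, Jun 13: Wed, Jul 13: Fri, Aug 13: Mon, Sep 13: Thu, Oct 13: Sat, Nov 13: Tue, Dec 13: Thu.
Friday occurs in April, July — 2 months.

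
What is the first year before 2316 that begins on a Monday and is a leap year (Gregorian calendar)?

Jan 1 advances by 2 weekdays after a leap year and by 1 after a common year.
2316: Jan 1 is Saturday (leap).
2315: Friday
2314: Thursday
2313: Wednesday
2312: Monday (leap)
2312 begins on a Monday and is a leap year.

2312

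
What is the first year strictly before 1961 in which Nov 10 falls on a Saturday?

From one year to the next, a fixed date's weekday advances by 1, or by 2 when a Feb 29 lies between the two dates.
1961: November 10 is Friday.
1960: Thursday (−1)
1959: Tuesday (−2)
1958: Monday (−1)
1957: Sunday (−1)
1956: Saturday (−1)
Nov 10 falls on a Saturday in 1956.

1956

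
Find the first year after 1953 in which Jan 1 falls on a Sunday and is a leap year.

1956

Jan 1 advances by 2 weekdays after a leap year and by 1 after a common year.
1953: Jan 1 is Thursday.
1954: Friday
1955: Saturday
1956: Sunday (leap)
1956 begins on a Sunday and is a leap year.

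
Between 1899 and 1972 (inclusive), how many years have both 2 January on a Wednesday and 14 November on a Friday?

2

Check each year's weekday for 2 January and 14 November:
  1899: Mon/Tue  1900: Tue/Wed  1901: Wed/Thu  1902: Thu/Fri  1903: Fri/Sat  1904: Sat/Mon  1905: Mon/Tue  1906: Tue/Wed  1907: Wed/Thu  1908: Thu/Sat  1909: Sat/Sun  1910: Sun/Mon  1911: Mon/Tue  1912: Tue/Thu  …(46 more)…  1959: Fri/Sat  1960: Sat/Mon  1961: Mon/Tue  1962: Tue/Wed  1963: Wed/Thu  1964: Thu/Sat  1965: Sat/Sun  1966: Sun/Mon  1967: Mon/Tue  1968: Tue/Thu  1969: Thu/Fri  1970: Fri/Sat  1971: Sat/Sun  1972: Sun/Tue
Both conditions hold in: 1924, 1952 — 2.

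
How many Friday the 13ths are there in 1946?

2

Check the 13th of each month of 1946: Jan 13: Sun, Feb 13: Wed, Mar 13: Wed, Apr 13: Sat, May 13: Mon, Jun 13: Thu, Jul 13: Sat, Aug 13: Tue, Sep 13: Fri, Oct 13: Sun, Nov 13: Wed, Dec 13: Fri.
Friday occurs in September, December — 2 months.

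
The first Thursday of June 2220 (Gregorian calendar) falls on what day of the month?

June 1, 2220 is a Thursday, so the first Thursday is the 1st.
The first Thursday is 1 + 0 = 1.

1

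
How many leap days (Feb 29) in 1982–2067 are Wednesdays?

3

Leap years in 1982–2067: 21 of them.
Feb 29 weekday advances by 5 (mod 7) from one leap year to the next four years later (or differs when a century non-leap intervenes).
Leap-day weekdays: 1984:Wed✓ 1988:Mon 1992:Sat 1996:Thu 2000:Tue 2004:Sun 2008:Fri 2012:Wed✓ 2016:Mon 2020:Sat 2024:Thu 2028:Tue 2032:Sun 2036:Fri 2040:Wed✓ 2044:Mon 2048:Sat 2052:Thu 2056:Tue 2060:Sun 2064:Fri
Wednesday: 1984, 2012, 2040 → 3.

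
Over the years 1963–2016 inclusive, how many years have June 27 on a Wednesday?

7

Track June 27's weekday year by year (advancing +1, or +2 across a Feb 29):
  1963: Thu  1964: Sat (+2)  1965: Sun (+1)  1966: Mon (+1)  1967: Tue (+1)
  1968: Thu (+2)  1969: Fri (+1)  1970: Sat (+1)  1971: Sun (+1)  1972: Tue (+2)
  1973: Wed (+1) ✓  1974: Thu (+1)  1975: Fri (+1)  1976: Sun (+2)  … (26 more years) …
  2003: Fri (+1)  2004: Sun (+2)  2005: Mon (+1)  2006: Tue (+1)  2007: Wed (+1) ✓
  2008: Fri (+2)  2009: Sat (+1)  2010: Sun (+1)  2011: Mon (+1)  2012: Wed (+2) ✓
  2013: Thu (+1)  2014: Fri (+1)  2015: Sat (+1)  2016: Mon (+2)
Wednesday years: 1973, 1979, 1984, 1990, 2001, 2007, 2012 — 7 in total.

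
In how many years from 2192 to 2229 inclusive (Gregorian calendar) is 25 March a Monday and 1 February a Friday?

Check each year's weekday for 25 March and 1 February:
  2192: Sun/Wed  2193: Mon/Fri ✓  2194: Tue/Sat  2195: Wed/Sun  2196: Fri/Mon  2197: Sat/Wed  2198: Sun/Thu  2199: Mon/Fri ✓  2200: Tue/Sat  2201: Wed/Sun  2202: Thu/Mon  2203: Fri/Tue  2204: Sun/Wed  2205: Mon/Fri ✓  …(10 more)…  2216: Mon/Thu  2217: Tue/Sat  2218: Wed/Sun  2219: Thu/Mon  2220: Sat/Tue  2221: Sun/Thu  2222: Mon/Fri ✓  2223: Tue/Sat  2224: Thu/Sun  2225: Fri/Tue  2226: Sat/Wed  2227: Sun/Thu  2228: Tue/Fri  2229: Wed/Sun
Both conditions hold in: 2193, 2199, 2205, 2211, 2222 — 5.

5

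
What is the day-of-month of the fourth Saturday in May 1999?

22

May 1, 1999 is a Saturday, so the first Saturday is the 1st.
The fourth Saturday is 1 + 21 = 22.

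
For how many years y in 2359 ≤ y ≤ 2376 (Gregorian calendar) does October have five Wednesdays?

October has 31 days; it has five Wednesdays when Wednesday falls among the first (month-length − 28) days — i.e. when October 1 is one of Wednesday/Tuesday/Monday.
October 1 by year: 2359:Thu 2360:Sat 2361:Sun 2362:Mon✓ 2363:Tue✓ 2364:Thu 2365:Fri 2366:Sat 2367:Sun 2368:Tue✓ 2369:Wed✓ 2370:Thu 2371:Fri 2372:Sun 2373:Mon✓ 2374:Tue✓ 2375:Wed✓ 2376:Fri
Years with five Wednesdays: 2362, 2363, 2368, 2369, 2373, 2374, 2375 → 7.

7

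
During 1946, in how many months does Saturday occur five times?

4

A month of length L has five Saturdays iff its first Saturday is on day ≤ L−28 (so day 1–3 in a 31-day month, 1–2 in a 30-day month, day 1 in a leap February).
Checking each month of 1946: Jan starts Tue (31d); Feb starts Fri (28d); Mar starts Fri (31d) ✓; Apr starts Mon (30d); May starts Wed (31d); Jun starts Sat (30d) ✓; Jul starts Mon (31d); Aug starts Thu (31d) ✓; Sep starts Sun (30d); Oct starts Tue (31d); Nov starts Fri (30d) ✓; Dec starts Sun (31d).
Five-Saturday months: March, June, August, November → 4.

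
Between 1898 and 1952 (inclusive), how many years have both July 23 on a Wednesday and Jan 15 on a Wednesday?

Check each year's weekday for July 23 and Jan 15:
  1898: Sat/Sat  1899: Sun/Sun  1900: Mon/Mon  1901: Tue/Tue  1902: Wed/Wed ✓  1903: Thu/Thu  1904: Sat/Fri  1905: Sun/Sun  1906: Mon/Mon  1907: Tue/Tue  1908: Thu/Wed  1909: Fri/Fri  1910: Sat/Sat  1911: Sun/Sun  …(27 more)…  1939: Sun/Sun  1940: Tue/Mon  1941: Wed/Wed ✓  1942: Thu/Thu  1943: Fri/Fri  1944: Sun/Sat  1945: Mon/Mon  1946: Tue/Tue  1947: Wed/Wed ✓  1948: Fri/Thu  1949: Sat/Sat  1950: Sun/Sun  1951: Mon/Mon  1952: Wed/Tue
Both conditions hold in: 1902, 1913, 1919, 1930, 1941, 1947 — 6.

6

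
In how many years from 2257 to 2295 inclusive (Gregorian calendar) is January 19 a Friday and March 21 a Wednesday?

4

Check each year's weekday for January 19 and March 21:
  2257: Mon/Sat  2258: Tue/Sun  2259: Wed/Mon  2260: Thu/Wed  2261: Sat/Thu  2262: Sun/Fri  2263: Mon/Sat  2264: Tue/Mon  2265: Thu/Tue  2266: Fri/Wed ✓  2267: Sat/Thu  2268: Sun/Sat  2269: Tue/Sun  2270: Wed/Mon  …(11 more)…  2282: Thu/Tue  2283: Fri/Wed ✓  2284: Sat/Fri  2285: Mon/Sat  2286: Tue/Sun  2287: Wed/Mon  2288: Thu/Wed  2289: Sat/Thu  2290: Sun/Fri  2291: Mon/Sat  2292: Tue/Mon  2293: Thu/Tue  2294: Fri/Wed ✓  2295: Sat/Thu
Both conditions hold in: 2266, 2277, 2283, 2294 — 4.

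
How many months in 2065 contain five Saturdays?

4

A month of length L has five Saturdays iff its first Saturday is on day ≤ L−28 (so day 1–3 in a 31-day month, 1–2 in a 30-day month, day 1 in a leap February).
Checking each month of 2065: Jan starts Thu (31d) ✓; Feb starts Sun (28d); Mar starts Sun (31d); Apr starts Wed (30d); May starts Fri (31d) ✓; Jun starts Mon (30d); Jul starts Wed (31d); Aug starts Sat (31d) ✓; Sep starts Tue (30d); Oct starts Thu (31d) ✓; Nov starts Sun (30d); Dec starts Tue (31d).
Five-Saturday months: January, May, August, October → 4.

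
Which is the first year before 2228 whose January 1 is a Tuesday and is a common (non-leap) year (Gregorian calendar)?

Jan 1 advances by 2 weekdays after a leap year and by 1 after a common year.
2228: Jan 1 is Tuesday (leap).
2227: Monday
2226: Sunday
2225: Saturday
2224: Thursday (leap)
2223: Wednesday
2222: Tuesday
2222 begins on a Tuesday and is a common year.

2222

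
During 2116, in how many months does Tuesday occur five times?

A month of length L has five Tuesdays iff its first Tuesday is on day ≤ L−28 (so day 1–3 in a 31-day month, 1–2 in a 30-day month, day 1 in a leap February).
Checking each month of 2116: Jan starts Wed (31d); Feb starts Sat (29d); Mar starts Sun (31d) ✓; Apr starts Wed (30d); May starts Fri (31d); Jun starts Mon (30d) ✓; Jul starts Wed (31d); Aug starts Sat (31d); Sep starts Tue (30d) ✓; Oct starts Thu (31d); Nov starts Sun (30d); Dec starts Tue (31d) ✓.
Five-Tuesday months: March, June, September, December → 4.

4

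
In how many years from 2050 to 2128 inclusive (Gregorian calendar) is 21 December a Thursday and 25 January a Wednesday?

Check each year's weekday for 21 December and 25 January:
  2050: Wed/Tue  2051: Thu/Wed ✓  2052: Sat/Thu  2053: Sun/Sat  2054: Mon/Sun  2055: Tue/Mon  2056: Thu/Tue  2057: Fri/Thu  2058: Sat/Fri  2059: Sun/Sat  2060: Tue/Sun  2061: Wed/Tue  2062: Thu/Wed ✓  2063: Fri/Thu  …(51 more)…  2115: Sat/Fri  2116: Mon/Sat  2117: Tue/Mon  2118: Wed/Tue  2119: Thu/Wed ✓  2120: Sat/Thu  2121: Sun/Sat  2122: Mon/Sun  2123: Tue/Mon  2124: Thu/Tue  2125: Fri/Thu  2126: Sat/Fri  2127: Sun/Sat  2128: Tue/Sun
Both conditions hold in: 2051, 2062, 2073, 2079, 2090, 2102, 2113, 2119 — 8.

8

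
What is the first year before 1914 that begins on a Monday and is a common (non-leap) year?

Jan 1 advances by 2 weekdays after a leap year and by 1 after a common year.
1914: Jan 1 is Thursday.
1913: Wednesday
1912: Monday (leap)
1911: Sunday
1910: Saturday
1909: Friday
1908: Wednesday (leap)
1907: Tuesday
1906: Monday
1906 begins on a Monday and is a common year.

1906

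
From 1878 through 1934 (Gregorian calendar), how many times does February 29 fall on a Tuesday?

1

Leap years in 1878–1934: 13 of them.
Feb 29 weekday advances by 5 (mod 7) from one leap year to the next four years later (or differs when a century non-leap intervenes).
Leap-day weekdays: 1880:Sun 1884:Fri 1888:Wed 1892:Mon 1896:Sat 1904:Mon 1908:Sat 1912:Thu 1916:Tue✓ 1920:Sun 1924:Fri 1928:Wed 1932:Mon
Tuesday: 1916 → 1.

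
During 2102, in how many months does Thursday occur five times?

4

A month of length L has five Thursdays iff its first Thursday is on day ≤ L−28 (so day 1–3 in a 31-day month, 1–2 in a 30-day month, day 1 in a leap February).
Checking each month of 2102: Jan starts Sun (31d); Feb starts Wed (28d); Mar starts Wed (31d) ✓; Apr starts Sat (30d); May starts Mon (31d); Jun starts Thu (30d) ✓; Jul starts Sat (31d); Aug starts Tue (31d) ✓; Sep starts Fri (30d); Oct starts Sun (31d); Nov starts Wed (30d) ✓; Dec starts Fri (31d).
Five-Thursday months: March, June, August, November → 4.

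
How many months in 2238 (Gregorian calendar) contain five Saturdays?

4

A month of length L has five Saturdays iff its first Saturday is on day ≤ L−28 (so day 1–3 in a 31-day month, 1–2 in a 30-day month, day 1 in a leap February).
Checking each month of 2238: Jan starts Mon (31d); Feb starts Thu (28d); Mar starts Thu (31d) ✓; Apr starts Sun (30d); May starts Tue (31d); Jun starts Fri (30d) ✓; Jul starts Sun (31d); Aug starts Wed (31d); Sep starts Sat (30d) ✓; Oct starts Mon (31d); Nov starts Thu (30d); Dec starts Sat (31d) ✓.
Five-Saturday months: March, June, September, December → 4.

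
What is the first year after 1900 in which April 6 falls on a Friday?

1906

From one year to the next, a fixed date's weekday advances by 1, or by 2 when a Feb 29 lies between the two dates.
1900: April 6 is Friday.
1901: Saturday (+1)
1902: Sunday (+1)
1903: Monday (+1)
1904: Wednesday (+2)
1905: Thursday (+1)
1906: Friday (+1)
April 6 falls on a Friday in 1906.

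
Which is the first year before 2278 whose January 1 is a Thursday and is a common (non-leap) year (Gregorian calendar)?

2274

Jan 1 advances by 2 weekdays after a leap year and by 1 after a common year.
2278: Jan 1 is Tuesday.
2277: Monday
2276: Saturday (leap)
2275: Friday
2274: Thursday
2274 begins on a Thursday and is a common year.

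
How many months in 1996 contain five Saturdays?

A month of length L has five Saturdays iff its first Saturday is on day ≤ L−28 (so day 1–3 in a 31-day month, 1–2 in a 30-day month, day 1 in a leap February).
Checking each month of 1996: Jan starts Mon (31d); Feb starts Thu (29d); Mar starts Fri (31d) ✓; Apr starts Mon (30d); May starts Wed (31d); Jun starts Sat (30d) ✓; Jul starts Mon (31d); Aug starts Thu (31d) ✓; Sep starts Sun (30d); Oct starts Tue (31d); Nov starts Fri (30d) ✓; Dec starts Sun (31d).
Five-Saturday months: March, June, August, November → 4.

4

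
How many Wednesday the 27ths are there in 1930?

1

Check the 27th of each month of 1930: Jan 27: Mon, Feb 27: Thu, Mar 27: Thu, Apr 27: Sun, May 27: Tue, Jun 27: Fri, Jul 27: Sun, Aug 27: Wed, Sep 27: Sat, Oct 27: Mon, Nov 27: Thu, Dec 27: Sat.
Wednesday occurs in August — 1 month.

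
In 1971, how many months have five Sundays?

A month of length L has five Sundays iff its first Sunday is on day ≤ L−28 (so day 1–3 in a 31-day month, 1–2 in a 30-day month, day 1 in a leap February).
Checking each month of 1971: Jan starts Fri (31d) ✓; Feb starts Mon (28d); Mar starts Mon (31d); Apr starts Thu (30d); May starts Sat (31d) ✓; Jun starts Tue (30d); Jul starts Thu (31d); Aug starts Sun (31d) ✓; Sep starts Wed (30d); Oct starts Fri (31d) ✓; Nov starts Mon (30d); Dec starts Wed (31d).
Five-Sunday months: January, May, August, October → 4.

4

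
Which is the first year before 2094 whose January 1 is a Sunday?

Jan 1 advances by 2 weekdays after a leap year and by 1 after a common year.
2094: Jan 1 is Friday.
2093: Thursday
2092: Tuesday (leap)
2091: Monday
2090: Sunday
2090 begins on a Sunday

2090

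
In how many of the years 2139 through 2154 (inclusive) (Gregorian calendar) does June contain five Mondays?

4

June has 30 days; it has five Mondays when Monday falls among the first (month-length − 28) days — i.e. when June 1 is one of Monday/Sunday.
June 1 by year: 2139:Mon✓ 2140:Wed 2141:Thu 2142:Fri 2143:Sat 2144:Mon✓ 2145:Tue 2146:Wed 2147:Thu 2148:Sat 2149:Sun✓ 2150:Mon✓ 2151:Tue 2152:Thu 2153:Fri 2154:Sat
Years with five Mondays: 2139, 2144, 2149, 2150 → 4.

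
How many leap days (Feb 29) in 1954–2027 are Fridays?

2

Leap years in 1954–2027: 18 of them.
Feb 29 weekday advances by 5 (mod 7) from one leap year to the next four years later (or differs when a century non-leap intervenes).
Leap-day weekdays: 1956:Wed 1960:Mon 1964:Sat 1968:Thu 1972:Tue 1976:Sun 1980:Fri✓ 1984:Wed 1988:Mon 1992:Sat 1996:Thu 2000:Tue 2004:Sun 2008:Fri✓ 2012:Wed 2016:Mon 2020:Sat 2024:Thu
Friday: 1980, 2008 → 2.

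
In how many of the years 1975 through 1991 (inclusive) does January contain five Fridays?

7

January has 31 days; it has five Fridays when Friday falls among the first (month-length − 28) days — i.e. when January 1 is one of Friday/Thursday/Wednesday.
January 1 by year: 1975:Wed✓ 1976:Thu✓ 1977:Sat 1978:Sun 1979:Mon 1980:Tue 1981:Thu✓ 1982:Fri✓ 1983:Sat 1984:Sun 1985:Tue 1986:Wed✓ 1987:Thu✓ 1988:Fri✓ 1989:Sun 1990:Mon 1991:Tue
Years with five Fridays: 1975, 1976, 1981, 1982, 1986, 1987, 1988 → 7.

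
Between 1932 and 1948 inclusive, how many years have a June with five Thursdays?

5

June has 30 days; it has five Thursdays when Thursday falls among the first (month-length − 28) days — i.e. when June 1 is one of Thursday/Wednesday.
June 1 by year: 1932:Wed✓ 1933:Thu✓ 1934:Fri 1935:Sat 1936:Mon 1937:Tue 1938:Wed✓ 1939:Thu✓ 1940:Sat 1941:Sun 1942:Mon 1943:Tue 1944:Thu✓ 1945:Fri 1946:Sat 1947:Sun 1948:Tue
Years with five Thursdays: 1932, 1933, 1938, 1939, 1944 → 5.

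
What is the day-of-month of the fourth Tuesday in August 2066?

24

August 1, 2066 is a Sunday, so the first Tuesday is the 3rd.
The fourth Tuesday is 3 + 21 = 24.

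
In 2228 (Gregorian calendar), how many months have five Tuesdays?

A month of length L has five Tuesdays iff its first Tuesday is on day ≤ L−28 (so day 1–3 in a 31-day month, 1–2 in a 30-day month, day 1 in a leap February).
Checking each month of 2228: Jan starts Tue (31d) ✓; Feb starts Fri (29d); Mar starts Sat (31d); Apr starts Tue (30d) ✓; May starts Thu (31d); Jun starts Sun (30d); Jul starts Tue (31d) ✓; Aug starts Fri (31d); Sep starts Mon (30d) ✓; Oct starts Wed (31d); Nov starts Sat (30d); Dec starts Mon (31d) ✓.
Five-Tuesday months: January, April, July, September, December → 5.

5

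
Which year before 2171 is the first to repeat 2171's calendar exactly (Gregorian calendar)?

2165

Two years share a calendar iff Jan 1 falls on the same weekday and both are leap or both are common. 2171: Jan 1 is Tuesday, common year.
2170: Jan 1 Monday, common
2169: Jan 1 Sunday, common
2168: Jan 1 Friday, leap
2167: Jan 1 Thursday, common
2166: Jan 1 Wednesday, common
2165: Jan 1 Tuesday, common
2165 matches on both conditions.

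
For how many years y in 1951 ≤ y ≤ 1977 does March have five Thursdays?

11

March has 31 days; it has five Thursdays when Thursday falls among the first (month-length − 28) days — i.e. when March 1 is one of Thursday/Wednesday/Tuesday.
March 1 by year: 1951:Thu✓ 1952:Sat 1953:Sun 1954:Mon 1955:Tue✓ 1956:Thu✓ 1957:Fri 1958:Sat 1959:Sun 1960:Tue✓ 1961:Wed✓ 1962:Thu✓ 1963:Fri 1964:Sun 1965:Mon 1966:Tue✓ 1967:Wed✓ 1968:Fri 1969:Sat 1970:Sun 1971:Mon 1972:Wed✓ 1973:Thu✓ 1974:Fri 1975:Sat 1976:Mon 1977:Tue✓
Years with five Thursdays: 1951, 1955, 1956, 1960, 1961, 1962, 1966, 1967, 1972, 1973, 1977 → 11.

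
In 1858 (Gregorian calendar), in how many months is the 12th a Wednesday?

1

Check the 12th of each month of 1858: Jan 12: Tue, Feb 12: Fri, Mar 12: Fri, Apr 12: Mon, May 12: Wed, Jun 12: Sat, Jul 12: Mon, Aug 12: Thu, Sep 12: Sun, Oct 12: Tue, Nov 12: Fri, Dec 12: Sun.
Wednesday occurs in May — 1 month.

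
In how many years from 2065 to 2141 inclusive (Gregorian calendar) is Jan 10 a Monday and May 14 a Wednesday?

0

Check each year's weekday for Jan 10 and May 14:
  2065: Sat/Thu  2066: Sun/Fri  2067: Mon/Sat  2068: Tue/Mon  2069: Thu/Tue  2070: Fri/Wed  2071: Sat/Thu  2072: Sun/Sat  2073: Tue/Sun  2074: Wed/Mon  2075: Thu/Tue  2076: Fri/Thu  2077: Sun/Fri  2078: Mon/Sat  …(49 more)…  2128: Sat/Fri  2129: Mon/Sat  2130: Tue/Sun  2131: Wed/Mon  2132: Thu/Wed  2133: Sat/Thu  2134: Sun/Fri  2135: Mon/Sat  2136: Tue/Mon  2137: Thu/Tue  2138: Fri/Wed  2139: Sat/Thu  2140: Sun/Sat  2141: Tue/Sun
Both conditions hold in: no year — 0.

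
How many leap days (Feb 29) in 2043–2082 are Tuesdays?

Leap years in 2043–2082: 10 of them.
Feb 29 weekday advances by 5 (mod 7) from one leap year to the next four years later (or differs when a century non-leap intervenes).
Leap-day weekdays: 2044:Mon 2048:Sat 2052:Thu 2056:Tue✓ 2060:Sun 2064:Fri 2068:Wed 2072:Mon 2076:Sat 2080:Thu
Tuesday: 2056 → 1.

1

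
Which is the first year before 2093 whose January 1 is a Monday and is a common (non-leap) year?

2091

Jan 1 advances by 2 weekdays after a leap year and by 1 after a common year.
2093: Jan 1 is Thursday.
2092: Tuesday (leap)
2091: Monday
2091 begins on a Monday and is a common year.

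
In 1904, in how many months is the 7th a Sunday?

Check the 7th of each month of 1904: Jan 7: Thu, Feb 7: Sun, Mar 7: Mon, Apr 7: Thu, May 7: Sat, Jun 7: Tue, Jul 7: Thu, Aug 7: Sun, Sep 7: Wed, Oct 7: Fri, Nov 7: Mon, Dec 7: Wed.
Sunday occurs in February, August — 2 months.

2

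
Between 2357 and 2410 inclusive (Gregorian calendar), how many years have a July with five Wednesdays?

24

July has 31 days; it has five Wednesdays when Wednesday falls among the first (month-length − 28) days — i.e. when July 1 is one of Wednesday/Tuesday/Monday.
July 1 by year: 2357:Mon✓ 2358:Tue✓ 2359:Wed✓ 2360:Fri 2361:Sat 2362:Sun 2363:Mon✓ 2364:Wed✓ 2365:Thu 2366:Fri 2367:Sat 2368:Mon✓ 2369:Tue✓ 2370:Wed✓ 2371:Thu …(24 more)… 2396:Mon✓ 2397:Tue✓ 2398:Wed✓ 2399:Thu 2400:Sat 2401:Sun 2402:Mon✓ 2403:Tue✓ 2404:Thu 2405:Fri 2406:Sat 2407:Sun 2408:Tue✓ 2409:Wed✓ 2410:Thu
Years with five Wednesdays: 2357, 2358, 2359, 2363, 2364, 2368, 2369, 2370, 2374, 2375, 2380, 2381, 2385, 2386, 2387, 2391, 2392, 2396, 2397, 2398, 2402, 2403, 2408, 2409 → 24.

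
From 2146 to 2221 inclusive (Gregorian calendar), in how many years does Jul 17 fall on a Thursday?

11

Track Jul 17's weekday year by year (advancing +1, or +2 across a Feb 29):
  2146: Sun  2147: Mon (+1)  2148: Wed (+2)  2149: Thu (+1) ✓  2150: Fri (+1)
  2151: Sat (+1)  2152: Mon (+2)  2153: Tue (+1)  2154: Wed (+1)  2155: Thu (+1) ✓
  2156: Sat (+2)  2157: Sun (+1)  2158: Mon (+1)  2159: Tue (+1)  … (48 more years) …
  2208: Sun (+2)  2209: Mon (+1)  2210: Tue (+1)  2211: Wed (+1)  2212: Fri (+2)
  2213: Sat (+1)  2214: Sun (+1)  2215: Mon (+1)  2216: Wed (+2)  2217: Thu (+1) ✓
  2218: Fri (+1)  2219: Sat (+1)  2220: Mon (+2)  2221: Tue (+1)
Thursday years: 2149, 2155, 2160, 2166, 2177, 2183, 2188, 2194, 2200, 2206, 2217 — 11 in total.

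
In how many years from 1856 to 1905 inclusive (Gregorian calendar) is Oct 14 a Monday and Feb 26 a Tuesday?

Check each year's weekday for Oct 14 and Feb 26:
  1856: Tue/Tue  1857: Wed/Thu  1858: Thu/Fri  1859: Fri/Sat  1860: Sun/Sun  1861: Mon/Tue ✓  1862: Tue/Wed  1863: Wed/Thu  1864: Fri/Fri  1865: Sat/Sun  1866: Sun/Mon  1867: Mon/Tue ✓  1868: Wed/Wed  1869: Thu/Fri  …(22 more)…  1892: Fri/Fri  1893: Sat/Sun  1894: Sun/Mon  1895: Mon/Tue ✓  1896: Wed/Wed  1897: Thu/Fri  1898: Fri/Sat  1899: Sat/Sun  1900: Sun/Mon  1901: Mon/Tue ✓  1902: Tue/Wed  1903: Wed/Thu  1904: Fri/Fri  1905: Sat/Sun
Both conditions hold in: 1861, 1867, 1878, 1889, 1895, 1901 — 6.

6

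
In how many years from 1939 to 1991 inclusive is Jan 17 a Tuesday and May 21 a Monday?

Check each year's weekday for Jan 17 and May 21:
  1939: Tue/Sun  1940: Wed/Tue  1941: Fri/Wed  1942: Sat/Thu  1943: Sun/Fri  1944: Mon/Sun  1945: Wed/Mon  1946: Thu/Tue  1947: Fri/Wed  1948: Sat/Fri  1949: Mon/Sat  1950: Tue/Sun  1951: Wed/Mon  1952: Thu/Wed  …(25 more)…  1978: Tue/Sun  1979: Wed/Mon  1980: Thu/Wed  1981: Sat/Thu  1982: Sun/Fri  1983: Mon/Sat  1984: Tue/Mon ✓  1985: Thu/Tue  1986: Fri/Wed  1987: Sat/Thu  1988: Sun/Sat  1989: Tue/Sun  1990: Wed/Mon  1991: Thu/Tue
Both conditions hold in: 1956, 1984 — 2.

2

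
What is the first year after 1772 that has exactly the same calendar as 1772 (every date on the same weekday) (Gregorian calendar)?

1812

Two years share a calendar iff Jan 1 falls on the same weekday and both are leap or both are common. 1772: Jan 1 is Wednesday, leap year.
1773: Jan 1 Friday, common
1774: Jan 1 Saturday, common
1775: Jan 1 Sunday, common
1776: Jan 1 Monday, leap
1777: Jan 1 Wednesday, common
1778: Jan 1 Thursday, common
1779: Jan 1 Friday, common
1780: Jan 1 Saturday, leap
1781: Jan 1 Monday, common
1782: Jan 1 Tuesday, common
1783: Jan 1 Wednesday, common
1784: Jan 1 Thursday, leap
1785: Jan 1 Saturday, common
1786: Jan 1 Sunday, common
1787: Jan 1 Monday, common
1788: Jan 1 Tuesday, leap
1789: Jan 1 Thursday, common
1790: Jan 1 Friday, common
1791: Jan 1 Saturday, common
1792: Jan 1 Sunday, leap
1793: Jan 1 Tuesday, common
1794: Jan 1 Wednesday, common
1795: Jan 1 Thursday, common
1796: Jan 1 Friday, leap
1797: Jan 1 Sunday, common
1798: Jan 1 Monday, common
1799: Jan 1 Tuesday, common
1800: Jan 1 Wednesday, common
1801: Jan 1 Thursday, common
1802: Jan 1 Friday, common
1803: Jan 1 Saturday, common
1804: Jan 1 Sunday, leap
1805: Jan 1 Tuesday, common
1806: Jan 1 Wednesday, common
1807: Jan 1 Thursday, common
1808: Jan 1 Friday, leap
1809: Jan 1 Sunday, common
1810: Jan 1 Monday, common
1811: Jan 1 Tuesday, common
1812: Jan 1 Wednesday, leap
1812 matches on both conditions.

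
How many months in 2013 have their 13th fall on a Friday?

Check the 13th of each month of 2013: Jan 13: Sun, Feb 13: Wed, Mar 13: Wed, Apr 13: Sat, May 13: Mon, Jun 13: Thu, Jul 13: Sat, Aug 13: Tue, Sep 13: Fri, Oct 13: Sun, Nov 13: Wed, Dec 13: Fri.
Friday occurs in September, December — 2 months.

2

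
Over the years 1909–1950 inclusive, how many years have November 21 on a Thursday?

6

Track November 21's weekday year by year (advancing +1, or +2 across a Feb 29):
  1909: Sun  1910: Mon (+1)  1911: Tue (+1)  1912: Thu (+2) ✓  1913: Fri (+1)
  1914: Sat (+1)  1915: Sun (+1)  1916: Tue (+2)  1917: Wed (+1)  1918: Thu (+1) ✓
  1919: Fri (+1)  1920: Sun (+2)  1921: Mon (+1)  1922: Tue (+1)  … (14 more years) …
  1937: Sun (+1)  1938: Mon (+1)  1939: Tue (+1)  1940: Thu (+2) ✓  1941: Fri (+1)
  1942: Sat (+1)  1943: Sun (+1)  1944: Tue (+2)  1945: Wed (+1)  1946: Thu (+1) ✓
  1947: Fri (+1)  1948: Sun (+2)  1949: Mon (+1)  1950: Tue (+1)
Thursday years: 1912, 1918, 1929, 1935, 1940, 1946 — 6 in total.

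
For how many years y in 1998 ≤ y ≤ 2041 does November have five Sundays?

November has 30 days; it has five Sundays when Sunday falls among the first (month-length − 28) days — i.e. when November 1 is one of Sunday/Saturday.
November 1 by year: 1998:Sun✓ 1999:Mon 2000:Wed 2001:Thu 2002:Fri 2003:Sat✓ 2004:Mon 2005:Tue 2006:Wed 2007:Thu 2008:Sat✓ 2009:Sun✓ 2010:Mon 2011:Tue 2012:Thu …(14 more)… 2027:Mon 2028:Wed 2029:Thu 2030:Fri 2031:Sat✓ 2032:Mon 2033:Tue 2034:Wed 2035:Thu 2036:Sat✓ 2037:Sun✓ 2038:Mon 2039:Tue 2040:Thu 2041:Fri
Years with five Sundays: 1998, 2003, 2008, 2009, 2014, 2015, 2020, 2025, 2026, 2031, 2036, 2037 → 12.

12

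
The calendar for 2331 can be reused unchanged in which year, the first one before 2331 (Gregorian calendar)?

Two years share a calendar iff Jan 1 falls on the same weekday and both are leap or both are common. 2331: Jan 1 is Thursday, common year.
2330: Jan 1 Wednesday, common
2329: Jan 1 Tuesday, common
2328: Jan 1 Sunday, leap
2327: Jan 1 Saturday, common
2326: Jan 1 Friday, common
2325: Jan 1 Thursday, common
2325 matches on both conditions.

2325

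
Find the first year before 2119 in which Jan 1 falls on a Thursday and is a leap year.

2088

Jan 1 advances by 2 weekdays after a leap year and by 1 after a common year.
2119: Jan 1 is Sunday.
2118: Saturday
2117: Friday
2116: Wednesday (leap)
2115: Tuesday
2114: Monday
2113: Sunday
2112: Friday (leap)
2111: Thursday
2110: Wednesday
2109: Tuesday
2108: Sunday (leap)
2107: Saturday
2106: Friday
2105: Thursday
2104: Tuesday (leap)
2103: Monday
2102: Sunday
2101: Saturday
2100: Friday
2099: Thursday
2098: Wednesday
2097: Tuesday
2096: Sunday (leap)
2095: Saturday
2094: Friday
2093: Thursday
2092: Tuesday (leap)
2091: Monday
2090: Sunday
2089: Saturday
2088: Thursday (leap)
2088 begins on a Thursday and is a leap year.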